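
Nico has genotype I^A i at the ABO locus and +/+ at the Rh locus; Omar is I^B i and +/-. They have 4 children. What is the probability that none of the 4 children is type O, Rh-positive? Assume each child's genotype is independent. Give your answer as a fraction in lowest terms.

ABO cross I^A i × I^B i → 1/4 O, 1/4 A, 1/4 B, 1/4 AB.
Rh cross +/+ × +/- → 1 Rh+; so P(type O, Rh-positive) = 1/4 × 1 = 1/4 per child.
P(not type O, Rh-positive) = 3/4 for one child; (3/4)^4 = 81/256.

81/256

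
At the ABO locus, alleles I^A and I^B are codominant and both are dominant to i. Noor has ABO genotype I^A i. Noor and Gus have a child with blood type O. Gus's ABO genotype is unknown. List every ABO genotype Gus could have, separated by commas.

For each candidate genotype of Gus, check whether crossing it with I^A i can produce every observed child phenotype.
  I^A I^A → possible child types {A} ✗
  I^A I^B → possible child types {A, B, AB} ✗
  I^A i → possible child types {O, A} ✓
  I^B I^B → possible child types {B, AB} ✗
  I^B i → possible child types {O, A, B, AB} ✓
  i i → possible child types {O, A} ✓

I^A i, I^B i, i i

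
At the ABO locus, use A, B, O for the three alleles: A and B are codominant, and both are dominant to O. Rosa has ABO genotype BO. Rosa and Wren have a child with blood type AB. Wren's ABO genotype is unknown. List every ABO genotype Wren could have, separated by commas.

For each candidate genotype of Wren, check whether crossing it with BO can produce every observed child phenotype.
  AA → possible child types {A, AB} ✓
  AB → possible child types {A, B, AB} ✓
  AO → possible child types {O, A, B, AB} ✓
  BB → possible child types {B} ✗
  BO → possible child types {O, B} ✗
  OO → possible child types {O, B} ✗

AA, AB, AO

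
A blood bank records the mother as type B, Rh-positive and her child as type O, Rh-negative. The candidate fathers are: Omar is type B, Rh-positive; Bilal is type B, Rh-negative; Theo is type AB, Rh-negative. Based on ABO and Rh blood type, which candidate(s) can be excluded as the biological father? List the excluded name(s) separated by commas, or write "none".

Theo

A candidate is excluded only if no genotype consistent with his phenotype could produce a type O, Rh-negative child with a type B, Rh-positive mother.
Theo (type AB, Rh-): no genotype consistent with that phenotype can produce a type-O Rh- child with a type-B mother.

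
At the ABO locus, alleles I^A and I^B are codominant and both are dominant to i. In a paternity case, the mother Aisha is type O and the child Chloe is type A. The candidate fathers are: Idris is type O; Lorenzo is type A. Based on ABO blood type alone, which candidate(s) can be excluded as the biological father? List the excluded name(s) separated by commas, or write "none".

Idris

A candidate is excluded only if no genotype consistent with his phenotype could produce a type A child with a type O mother.
Idris (type O): no genotype consistent with that phenotype can produce a type-A child with a type-O mother.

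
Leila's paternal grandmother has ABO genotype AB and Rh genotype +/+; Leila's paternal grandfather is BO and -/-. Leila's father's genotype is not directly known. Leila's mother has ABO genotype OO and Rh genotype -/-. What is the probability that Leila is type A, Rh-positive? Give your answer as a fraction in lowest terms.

Leila's father's ABO genotype from AB × BO: 1/4 AB, 1/4 AO, 1/4 BB, 1/4 BO.
Crossing each possibility with the mother OO and summing P(type A): 1/4·1/2 + 1/4·1/2 + 1/4·0 + 1/4·0 = 1/4.
Similarly for Rh via the father's Rh distribution: P(Rh+) = 1/2.
Independent loci: 1/4 × 1/2 = 1/8.

1/8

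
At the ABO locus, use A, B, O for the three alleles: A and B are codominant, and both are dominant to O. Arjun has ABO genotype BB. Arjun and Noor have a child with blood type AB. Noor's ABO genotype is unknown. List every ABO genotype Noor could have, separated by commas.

AA, AB, AO

For each candidate genotype of Noor, check whether crossing it with BB can produce every observed child phenotype.
  AA → possible child types {AB} ✓
  AB → possible child types {B, AB} ✓
  AO → possible child types {B, AB} ✓
  BB → possible child types {B} ✗
  BO → possible child types {B} ✗
  OO → possible child types {B} ✗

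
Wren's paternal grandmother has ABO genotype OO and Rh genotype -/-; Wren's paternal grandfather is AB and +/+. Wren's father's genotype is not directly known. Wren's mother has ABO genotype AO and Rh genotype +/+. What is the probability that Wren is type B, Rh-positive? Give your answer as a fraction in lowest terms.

Wren's father's ABO genotype from OO × AB: 1/2 AO, 1/2 BO.
Crossing each possibility with the mother AO and summing P(type B): 1/2·0 + 1/2·1/4 = 1/8.
Similarly for Rh via the father's Rh distribution: P(Rh+) = 1.
Independent loci: 1/8 × 1 = 1/8.

1/8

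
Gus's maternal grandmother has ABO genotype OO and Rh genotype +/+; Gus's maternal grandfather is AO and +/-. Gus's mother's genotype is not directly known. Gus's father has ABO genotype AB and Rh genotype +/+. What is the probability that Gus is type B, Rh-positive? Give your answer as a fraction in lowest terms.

Gus's mother's ABO genotype from OO × AO: 1/2 AO, 1/2 OO.
Crossing each possibility with the father AB and summing P(type B): 1/2·1/4 + 1/2·1/2 = 3/8.
Similarly for Rh via the mother's Rh distribution: P(Rh+) = 1.
Independent loci: 3/8 × 1 = 3/8.

3/8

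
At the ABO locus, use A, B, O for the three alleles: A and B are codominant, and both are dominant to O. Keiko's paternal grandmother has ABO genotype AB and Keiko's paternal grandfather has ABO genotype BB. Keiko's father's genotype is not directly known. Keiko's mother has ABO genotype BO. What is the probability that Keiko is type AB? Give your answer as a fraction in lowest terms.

Keiko's father's ABO genotype from AB × BB: 1/2 AB, 1/2 BB.
Crossing each possibility with the mother BO and summing P(type AB): 1/2·1/4 + 1/2·0 = 1/8.

1/8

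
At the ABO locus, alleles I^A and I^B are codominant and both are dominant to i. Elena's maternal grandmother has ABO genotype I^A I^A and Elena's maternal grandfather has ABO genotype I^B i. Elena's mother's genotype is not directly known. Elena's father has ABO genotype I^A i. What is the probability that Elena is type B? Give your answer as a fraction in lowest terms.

Elena's mother's ABO genotype from I^A I^A × I^B i: 1/2 I^A I^B, 1/2 I^A i.
Crossing each possibility with the father I^A i and summing P(type B): 1/2·1/4 + 1/2·0 = 1/8.

1/8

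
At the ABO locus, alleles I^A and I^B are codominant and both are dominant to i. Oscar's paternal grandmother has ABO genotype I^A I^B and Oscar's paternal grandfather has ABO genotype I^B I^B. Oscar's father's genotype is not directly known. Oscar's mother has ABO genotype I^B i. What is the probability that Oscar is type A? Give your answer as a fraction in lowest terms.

Oscar's father's ABO genotype from I^A I^B × I^B I^B: 1/2 I^A I^B, 1/2 I^B I^B.
Crossing each possibility with the mother I^B i and summing P(type A): 1/2·1/4 + 1/2·0 = 1/8.

1/8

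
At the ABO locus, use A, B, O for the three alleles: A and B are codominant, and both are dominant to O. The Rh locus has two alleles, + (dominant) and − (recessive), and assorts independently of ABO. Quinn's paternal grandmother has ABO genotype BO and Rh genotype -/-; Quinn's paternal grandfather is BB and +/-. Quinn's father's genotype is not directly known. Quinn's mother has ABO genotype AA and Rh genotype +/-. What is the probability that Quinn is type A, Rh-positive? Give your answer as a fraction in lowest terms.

5/32

Quinn's father's ABO genotype from BO × BB: 1/2 BB, 1/2 BO.
Crossing each possibility with the mother AA and summing P(type A): 1/2·0 + 1/2·1/2 = 1/4.
Similarly for Rh via the father's Rh distribution: P(Rh+) = 5/8.
Independent loci: 1/4 × 5/8 = 5/32.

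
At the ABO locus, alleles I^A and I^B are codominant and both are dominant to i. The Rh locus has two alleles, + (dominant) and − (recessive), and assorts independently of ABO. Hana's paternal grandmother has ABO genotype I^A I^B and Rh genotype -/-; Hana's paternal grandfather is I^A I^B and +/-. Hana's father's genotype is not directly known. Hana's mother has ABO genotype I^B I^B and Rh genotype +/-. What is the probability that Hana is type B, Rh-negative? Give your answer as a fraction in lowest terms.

3/16

Hana's father's ABO genotype from I^A I^B × I^A I^B: 1/4 I^A I^A, 1/2 I^A I^B, 1/4 I^B I^B.
Crossing each possibility with the mother I^B I^B and summing P(type B): 1/4·0 + 1/2·1/2 + 1/4·1 = 1/2.
Similarly for Rh via the father's Rh distribution: P(Rh-) = 3/8.
Independent loci: 1/2 × 3/8 = 3/16.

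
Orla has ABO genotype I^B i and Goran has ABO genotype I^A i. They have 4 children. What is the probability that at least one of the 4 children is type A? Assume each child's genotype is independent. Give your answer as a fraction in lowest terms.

175/256

ABO cross I^B i × I^A i → 1/4 O, 1/4 A, 1/4 B, 1/4 AB.
So P(type A) = 1/4 per child.
P(none) = (3/4)^4 = 81/256; P(at least one) = 1 − 81/256 = 175/256.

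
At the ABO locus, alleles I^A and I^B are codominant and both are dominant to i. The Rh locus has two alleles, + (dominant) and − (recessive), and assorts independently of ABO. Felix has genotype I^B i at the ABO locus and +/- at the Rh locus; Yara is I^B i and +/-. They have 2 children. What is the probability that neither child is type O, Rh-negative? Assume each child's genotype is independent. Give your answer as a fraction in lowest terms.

ABO cross I^B i × I^B i → 1/4 O, 3/4 B.
Rh cross +/- × +/- → 3/4 Rh+, 1/4 Rh-; so P(type O, Rh-negative) = 1/4 × 1/4 = 1/16 per child.
P(not type O, Rh-negative) = 15/16 for one child; (15/16)^2 = 225/256.

225/256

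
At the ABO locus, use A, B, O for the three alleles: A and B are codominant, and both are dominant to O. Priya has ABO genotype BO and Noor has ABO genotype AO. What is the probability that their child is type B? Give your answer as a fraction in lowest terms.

1/4

ABO cross BO × AO → offspring phenotypes: 1/4 O, 1/4 A, 1/4 B, 1/4 AB.
So P(type B) = 1/4.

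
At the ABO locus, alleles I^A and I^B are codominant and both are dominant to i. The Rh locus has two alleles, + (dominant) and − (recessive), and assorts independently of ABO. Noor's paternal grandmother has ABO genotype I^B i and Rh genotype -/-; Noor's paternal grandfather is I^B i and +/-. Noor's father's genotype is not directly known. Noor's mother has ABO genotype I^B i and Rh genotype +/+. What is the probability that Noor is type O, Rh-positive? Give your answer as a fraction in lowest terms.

Noor's father's ABO genotype from I^B i × I^B i: 1/4 I^B I^B, 1/2 I^B i, 1/4 i i.
Crossing each possibility with the mother I^B i and summing P(type O): 1/4·0 + 1/2·1/4 + 1/4·1/2 = 1/4.
Similarly for Rh via the father's Rh distribution: P(Rh+) = 1.
Independent loci: 1/4 × 1 = 1/4.

1/4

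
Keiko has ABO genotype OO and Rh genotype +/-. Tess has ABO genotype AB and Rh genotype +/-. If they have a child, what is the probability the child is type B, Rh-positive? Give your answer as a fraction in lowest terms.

3/8

ABO cross OO × AB → offspring phenotypes: 1/2 A, 1/2 B.
Rh cross +/- × +/- → 3/4 Rh+, 1/4 Rh-.
Independent loci: P(type B, Rh-positive) = 1/2 × 3/4 = 3/8.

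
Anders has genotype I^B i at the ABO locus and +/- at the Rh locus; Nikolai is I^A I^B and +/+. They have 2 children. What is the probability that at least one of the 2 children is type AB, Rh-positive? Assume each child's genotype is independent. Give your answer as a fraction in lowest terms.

7/16

ABO cross I^B i × I^A I^B → 1/4 A, 1/2 B, 1/4 AB.
Rh cross +/- × +/+ → 1 Rh+; so P(type AB, Rh-positive) = 1/4 × 1 = 1/4 per child.
P(none) = (3/4)^2 = 9/16; P(at least one) = 1 − 9/16 = 7/16.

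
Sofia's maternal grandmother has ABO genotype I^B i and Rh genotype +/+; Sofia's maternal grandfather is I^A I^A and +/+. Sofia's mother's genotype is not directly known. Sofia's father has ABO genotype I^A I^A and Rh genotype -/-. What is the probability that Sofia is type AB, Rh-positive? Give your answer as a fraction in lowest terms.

Sofia's mother's ABO genotype from I^B i × I^A I^A: 1/2 I^A I^B, 1/2 I^A i.
Crossing each possibility with the father I^A I^A and summing P(type AB): 1/2·1/2 + 1/2·0 = 1/4.
Similarly for Rh via the mother's Rh distribution: P(Rh+) = 1.
Independent loci: 1/4 × 1 = 1/4.

1/4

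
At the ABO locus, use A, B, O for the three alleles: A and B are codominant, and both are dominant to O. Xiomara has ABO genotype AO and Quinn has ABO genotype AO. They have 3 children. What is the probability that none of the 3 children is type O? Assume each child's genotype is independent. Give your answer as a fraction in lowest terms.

27/64

ABO cross AO × AO → 1/4 O, 3/4 A.
So P(type O) = 1/4 per child.
P(not type O) = 3/4 for one child; (3/4)^3 = 27/64.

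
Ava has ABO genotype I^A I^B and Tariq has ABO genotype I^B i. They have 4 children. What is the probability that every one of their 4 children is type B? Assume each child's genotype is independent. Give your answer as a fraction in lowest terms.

ABO cross I^A I^B × I^B i → 1/4 A, 1/2 B, 1/4 AB.
So P(type B) = 1/2 per child.
All 4 independent: (1/2)^4 = 1/16.

1/16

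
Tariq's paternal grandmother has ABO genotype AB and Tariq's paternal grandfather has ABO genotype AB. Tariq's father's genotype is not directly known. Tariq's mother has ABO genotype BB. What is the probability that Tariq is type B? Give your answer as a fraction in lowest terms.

1/2

Tariq's father's ABO genotype from AB × AB: 1/4 AA, 1/2 AB, 1/4 BB.
Crossing each possibility with the mother BB and summing P(type B): 1/4·0 + 1/2·1/2 + 1/4·1 = 1/2.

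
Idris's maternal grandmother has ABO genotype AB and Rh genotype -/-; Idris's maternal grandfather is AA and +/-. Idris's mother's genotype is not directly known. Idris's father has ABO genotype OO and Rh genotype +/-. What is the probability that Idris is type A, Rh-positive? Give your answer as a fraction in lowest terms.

Idris's mother's ABO genotype from AB × AA: 1/2 AA, 1/2 AB.
Crossing each possibility with the father OO and summing P(type A): 1/2·1 + 1/2·1/2 = 3/4.
Similarly for Rh via the mother's Rh distribution: P(Rh+) = 5/8.
Independent loci: 3/4 × 5/8 = 15/32.

15/32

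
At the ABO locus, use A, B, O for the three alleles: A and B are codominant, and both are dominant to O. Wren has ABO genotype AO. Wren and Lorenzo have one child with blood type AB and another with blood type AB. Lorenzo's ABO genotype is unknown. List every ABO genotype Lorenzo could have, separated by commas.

For each candidate genotype of Lorenzo, check whether crossing it with AO can produce every observed child phenotype.
  AA → possible child types {A} ✗
  AB → possible child types {A, B, AB} ✓
  AO → possible child types {O, A} ✗
  BB → possible child types {B, AB} ✓
  BO → possible child types {O, A, B, AB} ✓
  OO → possible child types {O, A} ✗

AB, BB, BO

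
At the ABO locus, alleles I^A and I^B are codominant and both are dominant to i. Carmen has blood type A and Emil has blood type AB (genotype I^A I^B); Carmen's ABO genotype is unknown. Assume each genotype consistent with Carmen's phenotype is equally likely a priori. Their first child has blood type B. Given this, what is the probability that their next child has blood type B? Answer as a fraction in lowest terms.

Possible genotypes: Carmen ∈ {I^A I^A, I^A i}; Emil ∈ {I^A I^B}.
Weight each parental genotype pair by prior × P(type-B child):
  I^A i × I^A I^B: posterior weight 1; P(next child type B) = 1/4.
Weighted sum = 1/4.

1/4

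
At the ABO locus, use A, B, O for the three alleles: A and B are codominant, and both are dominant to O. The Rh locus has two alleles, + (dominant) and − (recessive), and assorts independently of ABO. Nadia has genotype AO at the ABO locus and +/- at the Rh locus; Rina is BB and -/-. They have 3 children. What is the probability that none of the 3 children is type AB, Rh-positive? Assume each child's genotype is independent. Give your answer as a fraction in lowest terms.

ABO cross AO × BB → 1/2 B, 1/2 AB.
Rh cross +/- × -/- → 1/2 Rh+, 1/2 Rh-; so P(type AB, Rh-positive) = 1/2 × 1/2 = 1/4 per child.
P(not type AB, Rh-positive) = 3/4 for one child; (3/4)^3 = 27/64.

27/64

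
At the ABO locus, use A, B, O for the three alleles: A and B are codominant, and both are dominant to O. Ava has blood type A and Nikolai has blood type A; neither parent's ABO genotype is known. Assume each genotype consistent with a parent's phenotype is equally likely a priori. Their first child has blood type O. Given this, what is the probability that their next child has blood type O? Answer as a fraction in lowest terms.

Possible genotypes: Ava ∈ {AA, AO}; Nikolai ∈ {AA, AO}.
Weight each parental genotype pair by prior × P(type-O child):
  AO × AO: posterior weight 1; P(next child type O) = 1/4.
Weighted sum = 1/4.

1/4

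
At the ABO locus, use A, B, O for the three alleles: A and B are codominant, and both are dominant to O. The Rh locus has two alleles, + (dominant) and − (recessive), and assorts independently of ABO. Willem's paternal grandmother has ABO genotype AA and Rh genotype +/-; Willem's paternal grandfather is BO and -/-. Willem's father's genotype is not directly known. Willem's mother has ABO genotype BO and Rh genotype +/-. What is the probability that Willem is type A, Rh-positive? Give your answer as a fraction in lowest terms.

5/32

Willem's father's ABO genotype from AA × BO: 1/2 AB, 1/2 AO.
Crossing each possibility with the mother BO and summing P(type A): 1/2·1/4 + 1/2·1/4 = 1/4.
Similarly for Rh via the father's Rh distribution: P(Rh+) = 5/8.
Independent loci: 1/4 × 5/8 = 5/32.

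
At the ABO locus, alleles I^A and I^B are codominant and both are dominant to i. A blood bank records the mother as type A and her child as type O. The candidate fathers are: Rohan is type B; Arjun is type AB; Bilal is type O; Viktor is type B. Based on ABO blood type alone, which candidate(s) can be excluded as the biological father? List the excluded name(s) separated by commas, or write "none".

Arjun

A candidate is excluded only if no genotype consistent with his phenotype could produce a type O child with a type A mother.
Arjun (type AB): no genotype consistent with that phenotype can produce a type-O child with a type-A mother.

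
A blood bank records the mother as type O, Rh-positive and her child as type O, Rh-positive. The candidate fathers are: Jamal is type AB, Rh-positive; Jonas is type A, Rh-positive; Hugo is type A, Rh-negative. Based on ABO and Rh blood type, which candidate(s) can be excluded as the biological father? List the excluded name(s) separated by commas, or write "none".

Jamal

A candidate is excluded only if no genotype consistent with his phenotype could produce a type O, Rh-positive child with a type O, Rh-positive mother.
Jamal (type AB, Rh+): no genotype consistent with that phenotype can produce a type-O Rh+ child with a type-O mother.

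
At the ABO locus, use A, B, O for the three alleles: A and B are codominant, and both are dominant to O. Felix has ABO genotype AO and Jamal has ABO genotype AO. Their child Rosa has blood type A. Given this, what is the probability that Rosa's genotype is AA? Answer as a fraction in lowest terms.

Cross AO × AO → 1/4 AA, 1/2 AO, 1/4 OO.
Type-A genotypes among offspring: AA (1/4), AO (1/2); total 3/4.
P(AA | type A) = (1/4) / (3/4) = 1/3.

1/3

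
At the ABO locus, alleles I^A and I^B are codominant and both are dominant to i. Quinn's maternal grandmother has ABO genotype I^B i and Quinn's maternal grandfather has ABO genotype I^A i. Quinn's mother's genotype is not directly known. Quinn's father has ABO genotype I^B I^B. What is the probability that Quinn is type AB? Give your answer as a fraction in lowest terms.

Quinn's mother's ABO genotype from I^B i × I^A i: 1/4 I^A I^B, 1/4 I^A i, 1/4 I^B i, 1/4 i i.
Crossing each possibility with the father I^B I^B and summing P(type AB): 1/4·1/2 + 1/4·1/2 + 1/4·0 + 1/4·0 = 1/4.

1/4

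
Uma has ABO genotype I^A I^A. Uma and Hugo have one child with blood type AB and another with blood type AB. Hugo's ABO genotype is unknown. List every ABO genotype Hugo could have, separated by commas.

For each candidate genotype of Hugo, check whether crossing it with I^A I^A can produce every observed child phenotype.
  I^A I^A → possible child types {A} ✗
  I^A I^B → possible child types {A, AB} ✓
  I^A i → possible child types {A} ✗
  I^B I^B → possible child types {AB} ✓
  I^B i → possible child types {A, AB} ✓
  i i → possible child types {A} ✗

I^A I^B, I^B I^B, I^B i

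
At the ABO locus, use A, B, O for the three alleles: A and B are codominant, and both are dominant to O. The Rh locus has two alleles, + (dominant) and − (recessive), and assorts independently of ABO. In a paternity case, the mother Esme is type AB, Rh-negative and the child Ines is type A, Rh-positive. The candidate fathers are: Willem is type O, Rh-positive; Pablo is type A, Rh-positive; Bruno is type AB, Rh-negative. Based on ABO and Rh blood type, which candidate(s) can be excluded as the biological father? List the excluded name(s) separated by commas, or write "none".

Bruno

A candidate is excluded only if no genotype consistent with his phenotype could produce a type A, Rh-positive child with a type AB, Rh-negative mother.
Bruno (type AB, Rh-): no genotype consistent with that phenotype can produce a type-A Rh+ child with a type-AB mother.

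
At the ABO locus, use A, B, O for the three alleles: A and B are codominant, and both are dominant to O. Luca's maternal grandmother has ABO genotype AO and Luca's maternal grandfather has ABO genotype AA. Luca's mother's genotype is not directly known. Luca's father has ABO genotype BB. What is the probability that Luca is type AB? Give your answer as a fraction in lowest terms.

Luca's mother's ABO genotype from AO × AA: 1/2 AA, 1/2 AO.
Crossing each possibility with the father BB and summing P(type AB): 1/2·1 + 1/2·1/2 = 3/4.

3/4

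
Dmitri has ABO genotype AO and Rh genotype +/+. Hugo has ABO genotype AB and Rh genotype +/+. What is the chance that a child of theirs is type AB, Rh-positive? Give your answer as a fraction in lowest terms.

ABO cross AO × AB → offspring phenotypes: 1/2 A, 1/4 B, 1/4 AB.
Rh cross +/+ × +/+ → 1 Rh+.
Independent loci: P(type AB, Rh-positive) = 1/4 × 1 = 1/4.

1/4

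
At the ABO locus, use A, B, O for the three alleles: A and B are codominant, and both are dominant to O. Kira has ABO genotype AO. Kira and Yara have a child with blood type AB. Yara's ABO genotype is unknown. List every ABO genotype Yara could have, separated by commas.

AB, BB, BO

For each candidate genotype of Yara, check whether crossing it with AO can produce every observed child phenotype.
  AA → possible child types {A} ✗
  AB → possible child types {A, B, AB} ✓
  AO → possible child types {O, A} ✗
  BB → possible child types {B, AB} ✓
  BO → possible child types {O, A, B, AB} ✓
  OO → possible child types {O, A} ✗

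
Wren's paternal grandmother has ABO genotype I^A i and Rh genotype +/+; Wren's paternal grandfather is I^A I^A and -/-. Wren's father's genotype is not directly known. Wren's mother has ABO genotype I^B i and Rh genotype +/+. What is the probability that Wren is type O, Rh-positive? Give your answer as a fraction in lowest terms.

Wren's father's ABO genotype from I^A i × I^A I^A: 1/2 I^A I^A, 1/2 I^A i.
Crossing each possibility with the mother I^B i and summing P(type O): 1/2·0 + 1/2·1/4 = 1/8.
Similarly for Rh via the father's Rh distribution: P(Rh+) = 1.
Independent loci: 1/8 × 1 = 1/8.

1/8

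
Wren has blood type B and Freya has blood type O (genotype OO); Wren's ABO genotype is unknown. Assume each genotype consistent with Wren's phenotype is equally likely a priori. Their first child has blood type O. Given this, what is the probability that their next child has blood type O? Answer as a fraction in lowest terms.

Possible genotypes: Wren ∈ {BB, BO}; Freya ∈ {OO}.
Weight each parental genotype pair by prior × P(type-O child):
  BO × OO: posterior weight 1; P(next child type O) = 1/2.
Weighted sum = 1/2.

1/2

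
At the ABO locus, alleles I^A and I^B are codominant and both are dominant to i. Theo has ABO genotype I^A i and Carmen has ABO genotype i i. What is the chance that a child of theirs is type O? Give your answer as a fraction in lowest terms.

1/2

ABO cross I^A i × i i → offspring phenotypes: 1/2 O, 1/2 A.
So P(type O) = 1/2.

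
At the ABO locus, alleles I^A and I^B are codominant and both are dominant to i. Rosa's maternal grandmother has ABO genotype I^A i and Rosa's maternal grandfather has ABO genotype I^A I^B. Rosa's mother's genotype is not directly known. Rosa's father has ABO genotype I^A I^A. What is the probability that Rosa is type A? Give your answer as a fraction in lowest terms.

Rosa's mother's ABO genotype from I^A i × I^A I^B: 1/4 I^A I^A, 1/4 I^A I^B, 1/4 I^A i, 1/4 I^B i.
Crossing each possibility with the father I^A I^A and summing P(type A): 1/4·1 + 1/4·1/2 + 1/4·1 + 1/4·1/2 = 3/4.

3/4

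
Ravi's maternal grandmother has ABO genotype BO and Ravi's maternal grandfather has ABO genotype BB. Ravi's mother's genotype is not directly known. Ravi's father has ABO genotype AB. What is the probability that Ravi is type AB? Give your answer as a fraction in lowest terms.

3/8

Ravi's mother's ABO genotype from BO × BB: 1/2 BB, 1/2 BO.
Crossing each possibility with the father AB and summing P(type AB): 1/2·1/2 + 1/2·1/4 = 3/8.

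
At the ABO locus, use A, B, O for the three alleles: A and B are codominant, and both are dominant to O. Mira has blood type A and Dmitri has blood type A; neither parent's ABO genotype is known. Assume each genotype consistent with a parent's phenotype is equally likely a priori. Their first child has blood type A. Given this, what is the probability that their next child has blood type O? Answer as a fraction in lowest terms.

1/20

Possible genotypes: Mira ∈ {AA, AO}; Dmitri ∈ {AA, AO}.
Weight each parental genotype pair by prior × P(type-A child):
  AA × AA: posterior weight 4/15; P(next child type O) = 0.
  AA × AO: posterior weight 4/15; P(next child type O) = 0.
  AO × AA: posterior weight 4/15; P(next child type O) = 0.
  AO × AO: posterior weight 1/5; P(next child type O) = 1/4.
Weighted sum = 1/20.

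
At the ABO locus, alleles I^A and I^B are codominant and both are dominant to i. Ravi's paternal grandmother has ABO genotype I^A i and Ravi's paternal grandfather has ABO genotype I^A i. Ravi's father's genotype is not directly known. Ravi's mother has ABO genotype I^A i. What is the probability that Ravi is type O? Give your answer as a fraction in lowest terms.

Ravi's father's ABO genotype from I^A i × I^A i: 1/4 I^A I^A, 1/2 I^A i, 1/4 i i.
Crossing each possibility with the mother I^A i and summing P(type O): 1/4·0 + 1/2·1/4 + 1/4·1/2 = 1/4.

1/4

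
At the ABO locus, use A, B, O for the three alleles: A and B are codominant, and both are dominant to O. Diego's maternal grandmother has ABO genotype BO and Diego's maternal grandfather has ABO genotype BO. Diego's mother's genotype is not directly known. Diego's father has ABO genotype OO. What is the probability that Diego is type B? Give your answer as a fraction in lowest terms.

1/2

Diego's mother's ABO genotype from BO × BO: 1/4 BB, 1/2 BO, 1/4 OO.
Crossing each possibility with the father OO and summing P(type B): 1/4·1 + 1/2·1/2 + 1/4·0 = 1/2.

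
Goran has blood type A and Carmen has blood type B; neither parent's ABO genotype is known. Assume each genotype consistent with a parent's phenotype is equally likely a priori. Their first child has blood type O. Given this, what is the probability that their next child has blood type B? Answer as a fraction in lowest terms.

Possible genotypes: Goran ∈ {I^A I^A, I^A i}; Carmen ∈ {I^B I^B, I^B i}.
Weight each parental genotype pair by prior × P(type-O child):
  I^A i × I^B i: posterior weight 1; P(next child type B) = 1/4.
Weighted sum = 1/4.

1/4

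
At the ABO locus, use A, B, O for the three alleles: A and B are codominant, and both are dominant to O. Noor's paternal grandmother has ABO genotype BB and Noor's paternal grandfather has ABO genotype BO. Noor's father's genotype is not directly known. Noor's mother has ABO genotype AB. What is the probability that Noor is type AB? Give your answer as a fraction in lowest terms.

Noor's father's ABO genotype from BB × BO: 1/2 BB, 1/2 BO.
Crossing each possibility with the mother AB and summing P(type AB): 1/2·1/2 + 1/2·1/4 = 3/8.

3/8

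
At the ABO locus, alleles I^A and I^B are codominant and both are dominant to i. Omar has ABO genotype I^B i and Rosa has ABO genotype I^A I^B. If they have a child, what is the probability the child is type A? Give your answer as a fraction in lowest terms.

1/4

ABO cross I^B i × I^A I^B → offspring phenotypes: 1/4 A, 1/2 B, 1/4 AB.
So P(type A) = 1/4.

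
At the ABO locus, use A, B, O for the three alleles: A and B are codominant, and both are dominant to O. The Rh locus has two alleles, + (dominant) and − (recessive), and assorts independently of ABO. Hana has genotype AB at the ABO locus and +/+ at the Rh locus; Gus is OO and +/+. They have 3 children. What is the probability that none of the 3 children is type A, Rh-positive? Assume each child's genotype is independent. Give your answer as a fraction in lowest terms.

ABO cross AB × OO → 1/2 A, 1/2 B.
Rh cross +/+ × +/+ → 1 Rh+; so P(type A, Rh-positive) = 1/2 × 1 = 1/2 per child.
P(not type A, Rh-positive) = 1/2 for one child; (1/2)^3 = 1/8.

1/8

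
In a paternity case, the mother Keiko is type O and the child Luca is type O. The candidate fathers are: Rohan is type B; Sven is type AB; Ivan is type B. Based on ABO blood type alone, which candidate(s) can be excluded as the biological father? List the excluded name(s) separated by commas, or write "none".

A candidate is excluded only if no genotype consistent with his phenotype could produce a type O child with a type O mother.
Sven (type AB): no genotype consistent with that phenotype can produce a type-O child with a type-O mother.

Sven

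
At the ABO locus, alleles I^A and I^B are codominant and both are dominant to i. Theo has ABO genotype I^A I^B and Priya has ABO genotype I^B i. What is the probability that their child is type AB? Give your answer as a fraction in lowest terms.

ABO cross I^A I^B × I^B i → offspring phenotypes: 1/4 A, 1/2 B, 1/4 AB.
So P(type AB) = 1/4.

1/4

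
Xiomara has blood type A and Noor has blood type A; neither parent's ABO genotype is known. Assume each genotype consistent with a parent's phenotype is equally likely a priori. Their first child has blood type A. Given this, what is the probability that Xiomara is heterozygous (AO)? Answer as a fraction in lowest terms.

Possible genotypes: Xiomara ∈ {AA, AO}; Noor ∈ {AA, AO}.
Weight each parental genotype pair by prior × P(type-A child):
  AA × AA: posterior weight 4/15.
  AA × AO: posterior weight 4/15.
  AO × AA: posterior weight 4/15.
  AO × AO: posterior weight 1/5.
Sum the posterior weight over pairs where Xiomara is AO: 7/15.

7/15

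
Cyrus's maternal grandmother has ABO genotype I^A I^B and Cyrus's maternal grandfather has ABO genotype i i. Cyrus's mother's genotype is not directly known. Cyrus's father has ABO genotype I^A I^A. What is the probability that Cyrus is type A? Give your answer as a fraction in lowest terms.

Cyrus's mother's ABO genotype from I^A I^B × i i: 1/2 I^A i, 1/2 I^B i.
Crossing each possibility with the father I^A I^A and summing P(type A): 1/2·1 + 1/2·1/2 = 3/4.

3/4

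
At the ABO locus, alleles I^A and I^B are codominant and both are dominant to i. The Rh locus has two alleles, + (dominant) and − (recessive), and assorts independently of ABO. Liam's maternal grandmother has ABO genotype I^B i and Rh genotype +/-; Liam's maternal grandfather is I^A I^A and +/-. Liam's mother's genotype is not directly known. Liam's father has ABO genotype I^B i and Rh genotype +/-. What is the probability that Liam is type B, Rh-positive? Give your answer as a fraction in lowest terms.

9/32

Liam's mother's ABO genotype from I^B i × I^A I^A: 1/2 I^A I^B, 1/2 I^A i.
Crossing each possibility with the father I^B i and summing P(type B): 1/2·1/2 + 1/2·1/4 = 3/8.
Similarly for Rh via the mother's Rh distribution: P(Rh+) = 3/4.
Independent loci: 3/8 × 3/4 = 9/32.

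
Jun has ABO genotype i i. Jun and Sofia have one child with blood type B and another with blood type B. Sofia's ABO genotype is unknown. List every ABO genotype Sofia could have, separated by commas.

For each candidate genotype of Sofia, check whether crossing it with i i can produce every observed child phenotype.
  I^A I^A → possible child types {A} ✗
  I^A I^B → possible child types {A, B} ✓
  I^A i → possible child types {O, A} ✗
  I^B I^B → possible child types {B} ✓
  I^B i → possible child types {O, B} ✓
  i i → possible child types {O} ✗

I^A I^B, I^B I^B, I^B i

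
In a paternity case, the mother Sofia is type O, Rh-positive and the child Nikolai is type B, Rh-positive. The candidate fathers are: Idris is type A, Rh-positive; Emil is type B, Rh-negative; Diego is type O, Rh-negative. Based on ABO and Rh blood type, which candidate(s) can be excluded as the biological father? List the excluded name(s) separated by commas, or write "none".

A candidate is excluded only if no genotype consistent with his phenotype could produce a type B, Rh-positive child with a type O, Rh-positive mother.
Idris (type A, Rh+): no genotype consistent with that phenotype can produce a type-B Rh+ child with a type-O mother.
Diego (type O, Rh-): no genotype consistent with that phenotype can produce a type-B Rh+ child with a type-O mother.

Idris, Diego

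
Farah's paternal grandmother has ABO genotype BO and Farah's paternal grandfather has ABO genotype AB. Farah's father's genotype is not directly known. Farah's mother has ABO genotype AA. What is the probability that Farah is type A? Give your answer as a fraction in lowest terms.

1/2

Farah's father's ABO genotype from BO × AB: 1/4 AB, 1/4 AO, 1/4 BB, 1/4 BO.
Crossing each possibility with the mother AA and summing P(type A): 1/4·1/2 + 1/4·1 + 1/4·0 + 1/4·1/2 = 1/2.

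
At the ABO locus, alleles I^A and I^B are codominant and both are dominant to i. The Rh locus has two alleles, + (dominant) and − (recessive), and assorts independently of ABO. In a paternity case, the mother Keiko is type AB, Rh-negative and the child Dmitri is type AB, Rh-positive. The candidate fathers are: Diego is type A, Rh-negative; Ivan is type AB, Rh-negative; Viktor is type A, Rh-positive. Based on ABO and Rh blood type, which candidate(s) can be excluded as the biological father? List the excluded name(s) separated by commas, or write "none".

Diego, Ivan

A candidate is excluded only if no genotype consistent with his phenotype could produce a type AB, Rh-positive child with a type AB, Rh-negative mother.
Diego (type A, Rh-): no genotype consistent with that phenotype can produce a type-AB Rh+ child with a type-AB mother.
Ivan (type AB, Rh-): no genotype consistent with that phenotype can produce a type-AB Rh+ child with a type-AB mother.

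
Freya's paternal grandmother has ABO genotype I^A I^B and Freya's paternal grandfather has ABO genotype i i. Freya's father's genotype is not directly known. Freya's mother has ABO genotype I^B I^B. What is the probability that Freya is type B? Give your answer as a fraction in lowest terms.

3/4

Freya's father's ABO genotype from I^A I^B × i i: 1/2 I^A i, 1/2 I^B i.
Crossing each possibility with the mother I^B I^B and summing P(type B): 1/2·1/2 + 1/2·1 = 3/4.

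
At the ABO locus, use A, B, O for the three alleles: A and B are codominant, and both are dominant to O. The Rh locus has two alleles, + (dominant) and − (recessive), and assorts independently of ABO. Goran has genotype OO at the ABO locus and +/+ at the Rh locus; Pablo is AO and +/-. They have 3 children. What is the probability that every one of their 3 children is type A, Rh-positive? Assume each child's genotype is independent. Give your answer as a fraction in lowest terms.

ABO cross OO × AO → 1/2 O, 1/2 A.
Rh cross +/+ × +/- → 1 Rh+; so P(type A, Rh-positive) = 1/2 × 1 = 1/2 per child.
All 3 independent: (1/2)^3 = 1/8.

1/8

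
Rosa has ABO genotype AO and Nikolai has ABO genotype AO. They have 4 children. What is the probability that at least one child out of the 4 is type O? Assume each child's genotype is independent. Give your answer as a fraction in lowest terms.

ABO cross AO × AO → 1/4 O, 3/4 A.
So P(type O) = 1/4 per child.
P(none) = (3/4)^4 = 81/256; P(at least one) = 1 − 81/256 = 175/256.

175/256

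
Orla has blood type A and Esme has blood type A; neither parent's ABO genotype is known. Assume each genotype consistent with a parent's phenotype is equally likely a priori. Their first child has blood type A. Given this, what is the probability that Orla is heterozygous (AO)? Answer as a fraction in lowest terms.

7/15

Possible genotypes: Orla ∈ {AA, AO}; Esme ∈ {AA, AO}.
Weight each parental genotype pair by prior × P(type-A child):
  AA × AA: posterior weight 4/15.
  AA × AO: posterior weight 4/15.
  AO × AA: posterior weight 4/15.
  AO × AO: posterior weight 1/5.
Sum the posterior weight over pairs where Orla is AO: 7/15.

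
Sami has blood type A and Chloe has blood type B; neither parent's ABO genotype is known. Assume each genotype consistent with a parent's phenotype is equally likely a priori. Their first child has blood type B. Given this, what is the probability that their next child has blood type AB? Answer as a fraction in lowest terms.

Possible genotypes: Sami ∈ {AA, AO}; Chloe ∈ {BB, BO}.
Weight each parental genotype pair by prior × P(type-B child):
  AO × BB: posterior weight 2/3; P(next child type AB) = 1/2.
  AO × BO: posterior weight 1/3; P(next child type AB) = 1/4.
Weighted sum = 5/12.

5/12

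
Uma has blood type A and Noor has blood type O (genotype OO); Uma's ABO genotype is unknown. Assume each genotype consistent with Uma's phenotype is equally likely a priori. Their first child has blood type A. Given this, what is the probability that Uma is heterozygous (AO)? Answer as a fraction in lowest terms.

1/3

Possible genotypes: Uma ∈ {AA, AO}; Noor ∈ {OO}.
Weight each parental genotype pair by prior × P(type-A child):
  AA × OO: posterior weight 2/3.
  AO × OO: posterior weight 1/3.
Sum the posterior weight over pairs where Uma is AO: 1/3.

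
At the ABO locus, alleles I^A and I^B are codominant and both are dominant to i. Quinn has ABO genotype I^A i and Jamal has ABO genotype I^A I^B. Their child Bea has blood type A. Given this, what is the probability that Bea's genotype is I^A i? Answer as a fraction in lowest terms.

1/2

Cross I^A i × I^A I^B → 1/4 I^A I^A, 1/4 I^A I^B, 1/4 I^A i, 1/4 I^B i.
Type-A genotypes among offspring: I^A I^A (1/4), I^A i (1/4); total 1/2.
P(I^A i | type A) = (1/4) / (1/2) = 1/2.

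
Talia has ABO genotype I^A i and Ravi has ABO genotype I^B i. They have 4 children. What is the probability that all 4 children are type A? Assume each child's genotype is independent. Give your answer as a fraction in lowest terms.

1/256

ABO cross I^A i × I^B i → 1/4 O, 1/4 A, 1/4 B, 1/4 AB.
So P(type A) = 1/4 per child.
All 4 independent: (1/4)^4 = 1/256.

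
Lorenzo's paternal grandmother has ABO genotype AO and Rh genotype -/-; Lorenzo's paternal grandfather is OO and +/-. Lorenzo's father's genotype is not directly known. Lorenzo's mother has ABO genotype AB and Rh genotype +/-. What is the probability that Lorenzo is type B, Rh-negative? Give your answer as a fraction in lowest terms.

9/64

Lorenzo's father's ABO genotype from AO × OO: 1/2 AO, 1/2 OO.
Crossing each possibility with the mother AB and summing P(type B): 1/2·1/4 + 1/2·1/2 = 3/8.
Similarly for Rh via the father's Rh distribution: P(Rh-) = 3/8.
Independent loci: 3/8 × 3/8 = 9/64.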